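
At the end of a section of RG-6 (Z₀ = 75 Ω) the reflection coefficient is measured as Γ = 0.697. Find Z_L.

Z_L = Z_0·(1 + Γ)/(1 − Γ) = 75·(1.7)/(0.303)

Z_L ≈ 420 Ω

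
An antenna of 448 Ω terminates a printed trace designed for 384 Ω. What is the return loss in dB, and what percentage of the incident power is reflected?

RL ≈ 22.3 dB; 0.592% of incident power reflected

Γ = (448 − 384)/(448 + 384) = 0.0769
RL = −20·log₁₀(0.0769) = 22.3 dB
P_refl/P_inc = |Γ|² = 0.00592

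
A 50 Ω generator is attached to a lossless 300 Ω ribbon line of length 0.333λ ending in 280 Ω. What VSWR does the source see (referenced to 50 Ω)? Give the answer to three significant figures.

VSWR ≈ 6.22

βl = 2π × 0.333 = 120°
tan(βl) = -1.74
Z_in = Z_0·(Z_L + jZ_0·tanβl)/(Z_0 + jZ_L·tanβl) = 310 − j18.5 Ω
Γ_s = (Z_in − Z_s)/(Z_in + Z_s) = (260 − j18.5)/(360 − j18.5), |Γ_s| = 0.723
VSWR = (1 + |Γ_s|)/(1 − |Γ_s|)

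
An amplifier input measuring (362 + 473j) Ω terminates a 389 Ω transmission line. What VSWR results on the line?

VSWR ≈ 3.29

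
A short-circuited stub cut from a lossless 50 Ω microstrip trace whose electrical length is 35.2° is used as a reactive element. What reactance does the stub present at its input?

tan(βl) = 0.705
For a short-circuited stub, Z_in = jZ_0·tan(βl)

X_in ≈ 35.3 Ω (inductive)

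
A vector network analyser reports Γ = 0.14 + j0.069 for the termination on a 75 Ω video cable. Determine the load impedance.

Z_L ≈ 98.3 + j13.9 Ω

Z_L = Z_0·(1 + Γ)/(1 − Γ) = 75·(1.14 + j0.069)/(0.86 − j0.069)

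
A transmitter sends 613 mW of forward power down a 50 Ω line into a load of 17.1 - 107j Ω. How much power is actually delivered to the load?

P_delivered ≈ 131 mW

|Γ| = |(-32.9 − j107)/(67.1 − j107)| = 0.886
|Γ|² = 0.786
P_refl = |Γ|²·P_inc = 482 mW, P_del = (1 − |Γ|²)·P_inc = 131 mW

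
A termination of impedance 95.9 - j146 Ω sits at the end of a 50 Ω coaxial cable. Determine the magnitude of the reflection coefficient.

|Γ| ≈ 0.741

Γ = (Z_L − Z_0)/(Z_L + Z_0) = (45.9 − j146)/(145.9 − j146)
|Γ| = 153/206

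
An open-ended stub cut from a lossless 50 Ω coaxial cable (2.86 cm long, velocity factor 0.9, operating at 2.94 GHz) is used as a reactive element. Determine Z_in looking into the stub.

Z_in ≈ +j20.3 Ω

λ = v/f = 0.9·c / 2.94 GHz = 0.0918 m
βl = 2π·l/λ = 2π × 0.311 = 112°
tan(βl) = -2.46
For an open-ended stub, Z_in = −jZ_0·cot(βl) = −jZ_0/tan(βl)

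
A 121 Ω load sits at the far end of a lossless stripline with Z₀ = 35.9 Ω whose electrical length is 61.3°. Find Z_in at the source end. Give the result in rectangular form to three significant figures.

Z_in ≈ 13.5 − j17.5 Ω

tan(βl) = tan(61.3°) = 1.83
Z_in = Z_0·(Z_L + jZ_0·tanβl)/(Z_0 + jZ_L·tanβl)
     = 35.9·(121 + j65.6)/(35.9 + j221)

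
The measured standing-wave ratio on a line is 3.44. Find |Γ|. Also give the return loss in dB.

|Γ| ≈ 0.55; return loss ≈ 5.2 dB

|Γ| = (S − 1)/(S + 1) = (3.44 − 1)/(3.44 + 1) = 2.44/4.44
RL = −20·log₁₀|Γ| = −20·log₁₀(0.55)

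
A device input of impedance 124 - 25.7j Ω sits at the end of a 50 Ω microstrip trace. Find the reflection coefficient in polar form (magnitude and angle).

Γ = (Z_L − Z_0)/(Z_L + Z_0) = (74 − j25.7)/(174 − j25.7)
|Γ| = 78.3/176 = 0.445

Γ ≈ 0.445 ∠ -10.8°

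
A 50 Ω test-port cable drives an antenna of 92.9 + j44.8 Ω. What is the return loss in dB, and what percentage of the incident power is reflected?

Γ = (42.9 + j44.8)/(142.9 + j44.8), |Γ| = 0.414
RL = −20·log₁₀(0.414) = 7.66 dB
P_refl/P_inc = |Γ|² = 0.172

RL ≈ 7.66 dB; 17.2% of incident power reflected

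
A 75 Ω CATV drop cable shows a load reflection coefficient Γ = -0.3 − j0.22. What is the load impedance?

Z_L = Z_0·(1 + Γ)/(1 − Γ) = 75·(0.7 − j0.22)/(1.3 + j0.22)

Z_L ≈ 37.2 − j19 Ω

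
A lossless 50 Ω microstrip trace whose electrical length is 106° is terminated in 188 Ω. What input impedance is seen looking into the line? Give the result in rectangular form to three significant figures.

tan(βl) = tan(106°) = -3.49
Z_in = Z_0·(Z_L + jZ_0·tanβl)/(Z_0 + jZ_L·tanβl)
     = 50·(188 − j174)/(50 − j656)

Z_in ≈ 14.3 + j13.2 Ω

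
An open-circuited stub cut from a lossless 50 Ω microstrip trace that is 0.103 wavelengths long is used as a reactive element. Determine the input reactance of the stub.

βl = 2π × 0.103 = 37.1°
tan(βl) = 0.756
For an open-circuited stub, Z_in = −jZ_0·cot(βl) = −jZ_0/tan(βl)

X_in ≈ -66.2 Ω (capacitive)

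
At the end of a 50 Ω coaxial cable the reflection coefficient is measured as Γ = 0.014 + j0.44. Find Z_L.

Z_L = Z_0·(1 + Γ)/(1 − Γ) = 50·(1.01 + j0.44)/(0.986 − j0.44)

Z_L ≈ 34.6 + j37.7 Ω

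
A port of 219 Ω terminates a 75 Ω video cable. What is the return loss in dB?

RL ≈ 6.2 dB

Γ = (219 − 75)/(219 + 75) = 0.49
RL = −20·log₁₀|Γ| = −20·log₁₀(0.49)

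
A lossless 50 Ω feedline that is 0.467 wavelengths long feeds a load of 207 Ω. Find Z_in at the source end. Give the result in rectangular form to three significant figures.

βl = 2π × 0.467 = 168°
tan(βl) = tan(168°) = -0.21
Z_in = Z_0·(Z_L + jZ_0·tanβl)/(Z_0 + jZ_L·tanβl)
     = 50·(207 − j10.5)/(50 − j43.5)

Z_in ≈ 123 + j96.5 Ω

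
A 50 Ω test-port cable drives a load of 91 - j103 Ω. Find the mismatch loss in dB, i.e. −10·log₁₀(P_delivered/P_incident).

Γ = (41 − j103)/(141 − j103), |Γ| = 0.635
|Γ|² = 0.403, so P_del/P_inc = 1 − |Γ|² = 0.597
ML = −10·log₁₀(1 − |Γ|²)

mismatch loss ≈ 2.24 dB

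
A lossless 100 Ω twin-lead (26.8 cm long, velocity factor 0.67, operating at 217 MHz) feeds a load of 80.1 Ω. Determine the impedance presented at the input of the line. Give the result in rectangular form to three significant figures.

λ = v/f = 0.67·c / 217 MHz = 0.926 m
βl = 2π·l/λ = 2π × 0.289 = 104°
tan(βl) = tan(104°) = -3.96
Z_in = Z_0·(Z_L + jZ_0·tanβl)/(Z_0 + jZ_L·tanβl)
     = 100·(80.1 − j396)/(100 − j317)

Z_in ≈ 121 − j12.8 Ω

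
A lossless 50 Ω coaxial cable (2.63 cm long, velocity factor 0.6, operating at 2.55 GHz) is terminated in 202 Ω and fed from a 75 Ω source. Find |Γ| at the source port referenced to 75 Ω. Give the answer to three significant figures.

λ = v/f = 0.6·c / 2.55 GHz = 0.0706 m
βl = 2π·l/λ = 2π × 0.373 = 134°
tan(βl) = -1.03
Z_in = Z_0·(Z_L + jZ_0·tanβl)/(Z_0 + jZ_L·tanβl) = 22.7 + j43.1 Ω
Γ_s = (Z_in − Z_s)/(Z_in + Z_s) = (-52.3 + j43.1)/(97.7 + j43.1), |Γ_s| = 0.634

|Γ| ≈ 0.634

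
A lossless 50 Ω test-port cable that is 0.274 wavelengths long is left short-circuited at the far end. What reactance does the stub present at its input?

βl = 2π × 0.274 = 98.6°
tan(βl) = -6.58
For a short-circuited stub, Z_in = jZ_0·tan(βl)

X_in ≈ -329 Ω (capacitive)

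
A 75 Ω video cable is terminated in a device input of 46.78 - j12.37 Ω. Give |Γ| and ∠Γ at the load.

Γ ≈ 0.252 ∠ -151°

Γ = (Z_L − Z_0)/(Z_L + Z_0) = (-28.22 − j12.37)/(121.8 − j12.37)
|Γ| = 30.8/122 = 0.252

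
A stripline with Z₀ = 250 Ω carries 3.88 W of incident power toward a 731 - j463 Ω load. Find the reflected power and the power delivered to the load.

P_reflected ≈ 1.47 W; P_delivered ≈ 2.41 W

|Γ| = |(481 − j463)/(981 − j463)| = 0.615
|Γ|² = 0.379
P_refl = |Γ|²·P_inc = 1.47 W, P_del = (1 − |Γ|²)·P_inc = 2.41 W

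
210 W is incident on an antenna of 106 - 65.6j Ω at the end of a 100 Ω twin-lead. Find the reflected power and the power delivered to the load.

|Γ| = |(6 − j65.6)/(206 − j65.6)| = 0.305
|Γ|² = 0.0928
P_refl = |Γ|²·P_inc = 19.5 W, P_del = (1 − |Γ|²)·P_inc = 191 W

P_reflected ≈ 19.5 W; P_delivered ≈ 191 W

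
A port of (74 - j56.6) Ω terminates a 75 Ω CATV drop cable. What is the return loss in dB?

RL ≈ 8.99 dB

Γ = (-1 − j56.6)/(149 − j56.6), |Γ| = 0.355
RL = −20·log₁₀|Γ| = −20·log₁₀(0.355)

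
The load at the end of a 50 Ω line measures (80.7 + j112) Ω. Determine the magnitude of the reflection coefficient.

|Γ| ≈ 0.675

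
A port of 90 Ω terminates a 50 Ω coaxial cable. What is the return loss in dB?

Γ = (90 − 50)/(90 + 50) = 0.286
RL = −20·log₁₀|Γ| = −20·log₁₀(0.286)

RL ≈ 10.9 dB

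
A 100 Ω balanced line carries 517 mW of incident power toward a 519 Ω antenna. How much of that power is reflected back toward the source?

P_reflected ≈ 237 mW

Γ = (519 − 100)/(519 + 100) = 0.677
|Γ|² = 0.458
P_refl = |Γ|²·P_inc = 237 mW, P_del = (1 − |Γ|²)·P_inc = 280 mW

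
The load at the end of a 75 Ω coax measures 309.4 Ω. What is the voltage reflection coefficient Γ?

Γ = 0.61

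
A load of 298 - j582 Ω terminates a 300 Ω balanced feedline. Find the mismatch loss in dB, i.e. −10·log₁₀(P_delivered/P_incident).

mismatch loss ≈ 2.89 dB

Γ = (-2 − j582)/(598 − j582), |Γ| = 0.697
|Γ|² = 0.486, so P_del/P_inc = 1 − |Γ|² = 0.514
ML = −10·log₁₀(1 − |Γ|²)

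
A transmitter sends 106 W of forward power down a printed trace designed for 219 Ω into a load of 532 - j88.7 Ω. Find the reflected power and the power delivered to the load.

|Γ| = |(313 − j88.7)/(751 − j88.7)| = 0.43
|Γ|² = 0.185
P_refl = |Γ|²·P_inc = 19.6 W, P_del = (1 − |Γ|²)·P_inc = 86.4 W

P_reflected ≈ 19.6 W; P_delivered ≈ 86.4 W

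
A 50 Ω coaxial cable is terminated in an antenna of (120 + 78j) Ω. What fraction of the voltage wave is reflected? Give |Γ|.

Γ = (Z_L − Z_0)/(Z_L + Z_0) = (70 + j78)/(170 + j78)
|Γ| = 105/187

|Γ| ≈ 0.56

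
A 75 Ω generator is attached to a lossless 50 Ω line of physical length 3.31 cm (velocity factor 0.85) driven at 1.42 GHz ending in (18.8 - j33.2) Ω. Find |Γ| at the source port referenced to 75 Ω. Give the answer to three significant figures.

λ = v/f = 0.85·c / 1.42 GHz = 0.18 m
βl = 2π·l/λ = 2π × 0.184 = 66.4°
tan(βl) = 2.28
Z_in = Z_0·(Z_L + jZ_0·tanβl)/(Z_0 + jZ_L·tanβl) = 16.5 + j26.5 Ω
Γ_s = (Z_in − Z_s)/(Z_in + Z_s) = (-58.5 + j26.5)/(91.5 + j26.5), |Γ_s| = 0.674

|Γ| ≈ 0.674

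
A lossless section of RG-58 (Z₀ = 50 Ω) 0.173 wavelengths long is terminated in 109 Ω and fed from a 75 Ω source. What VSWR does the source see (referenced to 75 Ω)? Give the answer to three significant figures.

βl = 2π × 0.173 = 62.3°
tan(βl) = 1.9
Z_in = Z_0·(Z_L + jZ_0·tanβl)/(Z_0 + jZ_L·tanβl) = 27.7 − j19.6 Ω
Γ_s = (Z_in − Z_s)/(Z_in + Z_s) = (-47.3 − j19.6)/(103 − j19.6), |Γ_s| = 0.49
VSWR = (1 + |Γ_s|)/(1 − |Γ_s|)

VSWR ≈ 2.92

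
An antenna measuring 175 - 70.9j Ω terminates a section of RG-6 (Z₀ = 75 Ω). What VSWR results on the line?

Γ = (Z_L − Z_0)/(Z_L + Z_0) = (100 − j70.9)/(250 − j70.9)
|Γ| = 123/260 = 0.472
VSWR = (1 + |Γ|)/(1 − |Γ|) = 1.47/0.528

VSWR ≈ 2.79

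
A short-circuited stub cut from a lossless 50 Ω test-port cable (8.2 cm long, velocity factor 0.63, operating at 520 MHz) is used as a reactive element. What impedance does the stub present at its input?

Z_in ≈ +j324 Ω

λ = v/f = 0.63·c / 520 MHz = 0.363 m
βl = 2π·l/λ = 2π × 0.226 = 81.2°
tan(βl) = 6.47
For a short-circuited stub, Z_in = jZ_0·tan(βl)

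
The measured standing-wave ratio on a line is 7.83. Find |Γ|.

|Γ| ≈ 0.773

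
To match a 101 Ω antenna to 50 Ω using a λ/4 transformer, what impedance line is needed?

Z_qwt ≈ 71.1 Ω

Z_qwt = √(Z_0·R_L) = √(50 × 101) = √5050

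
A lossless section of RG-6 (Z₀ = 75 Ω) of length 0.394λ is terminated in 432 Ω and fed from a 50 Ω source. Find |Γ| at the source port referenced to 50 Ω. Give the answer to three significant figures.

|Γ| ≈ 0.745

βl = 2π × 0.394 = 142°
tan(βl) = -0.786
Z_in = Z_0·(Z_L + jZ_0·tanβl)/(Z_0 + jZ_L·tanβl) = 32.5 + j88.3 Ω
Γ_s = (Z_in − Z_s)/(Z_in + Z_s) = (-17.5 + j88.3)/(82.5 + j88.3), |Γ_s| = 0.745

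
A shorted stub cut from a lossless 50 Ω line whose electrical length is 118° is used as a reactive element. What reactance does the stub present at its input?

X_in ≈ -94 Ω (capacitive)

tan(βl) = -1.88
For a shorted stub, Z_in = jZ_0·tan(βl)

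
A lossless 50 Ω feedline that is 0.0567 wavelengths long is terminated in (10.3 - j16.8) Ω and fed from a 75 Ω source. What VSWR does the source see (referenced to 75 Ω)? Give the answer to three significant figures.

βl = 2π × 0.0567 = 20.4°
tan(βl) = 0.372
Z_in = Z_0·(Z_L + jZ_0·tanβl)/(Z_0 + jZ_L·tanβl) = 9.22 + j0.978 Ω
Γ_s = (Z_in − Z_s)/(Z_in + Z_s) = (-65.8 + j0.978)/(84.2 + j0.978), |Γ_s| = 0.781
VSWR = (1 + |Γ_s|)/(1 − |Γ_s|)

VSWR ≈ 8.13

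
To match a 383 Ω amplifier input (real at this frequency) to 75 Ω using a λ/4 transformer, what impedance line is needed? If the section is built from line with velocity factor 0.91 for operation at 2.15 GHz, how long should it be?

Z_qwt = √(Z_0·R_L) = √(75 × 383) = √28720
λ = 0.91·c/f = 0.127 m, so l = λ/4 = 0.0317 m

Z_qwt ≈ 169 Ω; length ≈ 3.17 cm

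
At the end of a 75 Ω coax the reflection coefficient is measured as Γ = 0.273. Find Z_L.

Z_L = Z_0·(1 + Γ)/(1 − Γ) = 75·(1.27)/(0.727)

Z_L ≈ 131 Ω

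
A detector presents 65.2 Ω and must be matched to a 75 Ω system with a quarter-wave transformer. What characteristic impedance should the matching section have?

Z_qwt = √(Z_0·R_L) = √(75 × 65.2) = √4890

Z_qwt ≈ 69.9 Ω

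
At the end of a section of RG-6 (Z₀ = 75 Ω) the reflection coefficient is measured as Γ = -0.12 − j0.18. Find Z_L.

Z_L ≈ 55.6 − j21 Ω

Z_L = Z_0·(1 + Γ)/(1 − Γ) = 75·(0.88 − j0.18)/(1.12 + j0.18)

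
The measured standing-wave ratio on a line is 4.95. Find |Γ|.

|Γ| ≈ 0.664

|Γ| = (S − 1)/(S + 1) = (4.95 − 1)/(4.95 + 1) = 3.95/5.95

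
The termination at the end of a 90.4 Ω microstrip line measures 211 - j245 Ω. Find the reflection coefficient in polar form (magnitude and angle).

Γ ≈ 0.703 ∠ -24.7°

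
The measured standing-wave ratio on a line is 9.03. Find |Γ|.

|Γ| = (S − 1)/(S + 1) = (9.03 − 1)/(9.03 + 1) = 8.03/10

|Γ| ≈ 0.801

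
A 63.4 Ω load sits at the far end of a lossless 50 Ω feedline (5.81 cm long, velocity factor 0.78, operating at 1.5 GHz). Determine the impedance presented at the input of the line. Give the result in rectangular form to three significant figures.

λ = v/f = 0.78·c / 1.5 GHz = 0.156 m
βl = 2π·l/λ = 2π × 0.372 = 134°
tan(βl) = tan(134°) = -1.03
Z_in = Z_0·(Z_L + jZ_0·tanβl)/(Z_0 + jZ_L·tanβl)
     = 50·(63.4 − j51.6)/(50 − j65.5)

Z_in ≈ 48.3 + j11.6 Ω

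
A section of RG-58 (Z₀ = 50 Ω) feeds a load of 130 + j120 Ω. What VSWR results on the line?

VSWR ≈ 5

Γ = (Z_L − Z_0)/(Z_L + Z_0) = (80 + j120)/(180 + j120)
|Γ| = 144/216 = 0.667
VSWR = (1 + |Γ|)/(1 − |Γ|) = 1.67/0.333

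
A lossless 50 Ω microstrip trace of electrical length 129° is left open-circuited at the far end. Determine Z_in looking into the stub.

tan(βl) = -1.23
For an open-circuited stub, Z_in = −jZ_0·cot(βl) = −jZ_0/tan(βl)

Z_in ≈ +j40.5 Ω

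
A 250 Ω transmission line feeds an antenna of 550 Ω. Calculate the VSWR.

VSWR ≈ 2.2

Γ = (550 − 250)/(550 + 250) = 0.375
VSWR = (1 + 0.375)/(1 − 0.375)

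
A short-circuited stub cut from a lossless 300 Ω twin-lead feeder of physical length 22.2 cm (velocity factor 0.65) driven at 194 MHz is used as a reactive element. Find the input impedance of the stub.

λ = v/f = 0.65·c / 194 MHz = 1.01 m
βl = 2π·l/λ = 2π × 0.221 = 79.5°
tan(βl) = 5.4
For a short-circuited stub, Z_in = jZ_0·tan(βl)

Z_in ≈ +j1620 Ω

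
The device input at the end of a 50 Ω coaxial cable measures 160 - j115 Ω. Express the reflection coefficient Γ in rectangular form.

Γ ≈ 0.634 − j0.201

Γ = (Z_L − Z_0)/(Z_L + Z_0) = (110 − j115)/(210 − j115)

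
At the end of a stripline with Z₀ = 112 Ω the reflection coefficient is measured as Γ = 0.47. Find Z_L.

Z_L ≈ 311 Ω

Z_L = Z_0·(1 + Γ)/(1 − Γ) = 112·(1.47)/(0.53)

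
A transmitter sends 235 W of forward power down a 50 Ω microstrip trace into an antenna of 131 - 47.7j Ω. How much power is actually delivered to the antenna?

P_delivered ≈ 176 W

|Γ| = |(81 − j47.7)/(181 − j47.7)| = 0.502
|Γ|² = 0.252
P_refl = |Γ|²·P_inc = 59.3 W, P_del = (1 − |Γ|²)·P_inc = 176 W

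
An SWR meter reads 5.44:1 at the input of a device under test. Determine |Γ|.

|Γ| ≈ 0.689

|Γ| = (S − 1)/(S + 1) = (5.44 − 1)/(5.44 + 1) = 4.44/6.44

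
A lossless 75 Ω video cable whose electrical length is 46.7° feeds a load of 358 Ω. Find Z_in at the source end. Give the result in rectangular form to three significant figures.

tan(βl) = tan(46.7°) = 1.06
Z_in = Z_0·(Z_L + jZ_0·tanβl)/(Z_0 + jZ_L·tanβl)
     = 75·(358 + j79.6)/(75 + j380)

Z_in ≈ 28.6 − j65 Ω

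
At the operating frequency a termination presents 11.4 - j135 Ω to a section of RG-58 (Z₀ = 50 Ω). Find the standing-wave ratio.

Γ = (Z_L − Z_0)/(Z_L + Z_0) = (-38.6 − j135)/(61.4 − j135)
|Γ| = 140/148 = 0.947
VSWR = (1 + |Γ|)/(1 − |Γ|) = 1.95/0.0532

VSWR ≈ 36.6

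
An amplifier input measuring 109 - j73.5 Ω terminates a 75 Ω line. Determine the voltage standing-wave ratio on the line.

Γ = (Z_L − Z_0)/(Z_L + Z_0) = (34 − j73.5)/(184 − j73.5)
|Γ| = 81/198 = 0.409
VSWR = (1 + |Γ|)/(1 − |Γ|) = 1.41/0.591

VSWR ≈ 2.38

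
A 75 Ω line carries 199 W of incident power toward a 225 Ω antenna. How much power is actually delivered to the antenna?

P_delivered ≈ 149 W

Γ = (225 − 75)/(225 + 75) = 0.5
|Γ|² = 0.25
P_refl = |Γ|²·P_inc = 49.8 W, P_del = (1 − |Γ|²)·P_inc = 149 W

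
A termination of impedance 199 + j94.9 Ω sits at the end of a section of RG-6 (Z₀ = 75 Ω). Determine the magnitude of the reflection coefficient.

|Γ| ≈ 0.538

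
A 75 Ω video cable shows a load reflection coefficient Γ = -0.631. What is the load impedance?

Z_L = Z_0·(1 + Γ)/(1 − Γ) = 75·(0.369)/(1.63)

Z_L ≈ 17 Ω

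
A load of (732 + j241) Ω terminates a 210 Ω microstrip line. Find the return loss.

RL ≈ 4.56 dB

Γ = (522 + j241)/(942 + j241), |Γ| = 0.591
RL = −20·log₁₀|Γ| = −20·log₁₀(0.591)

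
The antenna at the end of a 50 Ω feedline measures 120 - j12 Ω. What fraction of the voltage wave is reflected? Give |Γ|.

|Γ| ≈ 0.417

Γ = (Z_L − Z_0)/(Z_L + Z_0) = (70 − j12)/(170 − j12)
|Γ| = 71/170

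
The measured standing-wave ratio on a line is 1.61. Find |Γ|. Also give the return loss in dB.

|Γ| ≈ 0.234; return loss ≈ 12.6 dB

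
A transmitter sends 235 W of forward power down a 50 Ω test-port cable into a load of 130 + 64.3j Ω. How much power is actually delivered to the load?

P_delivered ≈ 167 W

|Γ| = |(80 + j64.3)/(180 + j64.3)| = 0.537
|Γ|² = 0.288
P_refl = |Γ|²·P_inc = 67.8 W, P_del = (1 − |Γ|²)·P_inc = 167 W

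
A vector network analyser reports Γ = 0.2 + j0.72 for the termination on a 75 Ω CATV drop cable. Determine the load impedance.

Z_L ≈ 28.6 + j93.2 Ω

Z_L = Z_0·(1 + Γ)/(1 − Γ) = 75·(1.2 + j0.72)/(0.8 − j0.72)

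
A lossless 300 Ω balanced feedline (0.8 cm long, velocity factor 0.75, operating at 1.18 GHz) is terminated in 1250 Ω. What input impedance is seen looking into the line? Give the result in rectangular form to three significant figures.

Z_in ≈ 592 − j585 Ω

λ = v/f = 0.75·c / 1.18 GHz = 0.191 m
βl = 2π·l/λ = 2π × 0.042 = 15.1°
tan(βl) = tan(15.1°) = 0.27
Z_in = Z_0·(Z_L + jZ_0·tanβl)/(Z_0 + jZ_L·tanβl)
     = 300·(1250 + j81)/(300 + j337)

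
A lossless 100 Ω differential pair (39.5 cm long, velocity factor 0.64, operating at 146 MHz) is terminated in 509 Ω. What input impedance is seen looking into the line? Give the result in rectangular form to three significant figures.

Z_in ≈ 21.7 + j31.4 Ω

λ = v/f = 0.64·c / 146 MHz = 1.32 m
βl = 2π·l/λ = 2π × 0.3 = 108°
tan(βl) = tan(108°) = -3.05
Z_in = Z_0·(Z_L + jZ_0·tanβl)/(Z_0 + jZ_L·tanβl)
     = 100·(509 − j305)/(100 − j1550)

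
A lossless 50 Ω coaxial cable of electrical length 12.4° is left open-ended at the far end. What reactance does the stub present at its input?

X_in ≈ -227 Ω (capacitive)

tan(βl) = 0.22
For an open-ended stub, Z_in = −jZ_0·cot(βl) = −jZ_0/tan(βl)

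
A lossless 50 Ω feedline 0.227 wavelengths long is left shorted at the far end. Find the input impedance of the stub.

Z_in ≈ +j344 Ω

βl = 2π × 0.227 = 81.7°
tan(βl) = 6.87
For a shorted stub, Z_in = jZ_0·tan(βl)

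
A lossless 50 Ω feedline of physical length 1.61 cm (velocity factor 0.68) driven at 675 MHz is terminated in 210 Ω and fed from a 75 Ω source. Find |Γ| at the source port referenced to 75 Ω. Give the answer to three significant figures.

|Γ| ≈ 0.524

λ = v/f = 0.68·c / 675 MHz = 0.302 m
βl = 2π·l/λ = 2π × 0.0533 = 19.2°
tan(βl) = 0.348
Z_in = Z_0·(Z_L + jZ_0·tanβl)/(Z_0 + jZ_L·tanβl) = 75.1 − j92.3 Ω
Γ_s = (Z_in − Z_s)/(Z_in + Z_s) = (0.116 − j92.3)/(150 − j92.3), |Γ_s| = 0.524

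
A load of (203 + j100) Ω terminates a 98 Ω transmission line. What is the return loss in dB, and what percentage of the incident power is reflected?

Γ = (105 + j100)/(301 + j100), |Γ| = 0.457
RL = −20·log₁₀(0.457) = 6.8 dB
P_refl/P_inc = |Γ|² = 0.209

RL ≈ 6.8 dB; 20.9% of incident power reflected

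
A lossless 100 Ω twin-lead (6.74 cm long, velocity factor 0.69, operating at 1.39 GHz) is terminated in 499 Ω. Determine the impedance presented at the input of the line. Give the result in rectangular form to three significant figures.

Z_in ≈ 163 + j219 Ω

λ = v/f = 0.69·c / 1.39 GHz = 0.149 m
βl = 2π·l/λ = 2π × 0.453 = 163°
tan(βl) = tan(163°) = -0.307
Z_in = Z_0·(Z_L + jZ_0·tanβl)/(Z_0 + jZ_L·tanβl)
     = 100·(499 − j30.7)/(100 − j153)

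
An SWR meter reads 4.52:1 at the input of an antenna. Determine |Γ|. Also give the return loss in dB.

|Γ| ≈ 0.638; return loss ≈ 3.91 dB

|Γ| = (S − 1)/(S + 1) = (4.52 − 1)/(4.52 + 1) = 3.52/5.52
RL = −20·log₁₀|Γ| = −20·log₁₀(0.638)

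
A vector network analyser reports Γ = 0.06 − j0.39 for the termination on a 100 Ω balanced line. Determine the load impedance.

Z_L ≈ 81.5 − j75.3 Ω

Z_L = Z_0·(1 + Γ)/(1 − Γ) = 100·(1.06 − j0.39)/(0.94 + j0.39)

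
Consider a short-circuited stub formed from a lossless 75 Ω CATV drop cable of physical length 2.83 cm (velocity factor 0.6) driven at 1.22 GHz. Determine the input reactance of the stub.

X_in ≈ 196 Ω (inductive)

λ = v/f = 0.6·c / 1.22 GHz = 0.148 m
βl = 2π·l/λ = 2π × 0.192 = 69.1°
tan(βl) = 2.61
For a short-circuited stub, Z_in = jZ_0·tan(βl)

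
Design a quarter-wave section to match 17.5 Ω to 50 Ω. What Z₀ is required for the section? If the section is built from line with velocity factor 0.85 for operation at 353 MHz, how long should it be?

Z_qwt ≈ 29.6 Ω; length ≈ 18.1 cm

Z_qwt = √(Z_0·R_L) = √(50 × 17.5) = √875
λ = 0.85·c/f = 0.722 m, so l = λ/4 = 0.181 m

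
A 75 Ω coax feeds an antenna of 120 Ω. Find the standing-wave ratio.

VSWR ≈ 1.6

For a purely resistive load, VSWR = R_L/Z_0 or Z_0/R_L (whichever > 1) = 120/75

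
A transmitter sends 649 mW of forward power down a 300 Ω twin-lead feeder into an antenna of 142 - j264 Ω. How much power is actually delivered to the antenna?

P_delivered ≈ 417 mW

|Γ| = |(-158 − j264)/(442 − j264)| = 0.598
|Γ|² = 0.357
P_refl = |Γ|²·P_inc = 232 mW, P_del = (1 − |Γ|²)·P_inc = 417 mW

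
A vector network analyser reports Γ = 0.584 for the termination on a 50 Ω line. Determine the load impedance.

Z_L = Z_0·(1 + Γ)/(1 − Γ) = 50·(1.58)/(0.416)

Z_L ≈ 190 Ω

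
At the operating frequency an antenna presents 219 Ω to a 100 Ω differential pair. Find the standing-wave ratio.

VSWR ≈ 2.19

Γ = (219 − 100)/(219 + 100) = 0.373
VSWR = (1 + 0.373)/(1 − 0.373)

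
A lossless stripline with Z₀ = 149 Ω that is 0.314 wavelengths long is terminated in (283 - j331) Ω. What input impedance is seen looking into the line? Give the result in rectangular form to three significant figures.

Z_in ≈ 48.9 + j110 Ω

βl = 2π × 0.314 = 113°
tan(βl) = tan(113°) = -2.35
Z_in = Z_0·(Z_L + jZ_0·tanβl)/(Z_0 + jZ_L·tanβl)
     = 149·(283 − j681)/(-629 − j665)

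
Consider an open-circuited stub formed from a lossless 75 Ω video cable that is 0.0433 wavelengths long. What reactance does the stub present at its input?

X_in ≈ -269 Ω (capacitive)

βl = 2π × 0.0433 = 15.6°
tan(βl) = 0.279
For an open-circuited stub, Z_in = −jZ_0·cot(βl) = −jZ_0/tan(βl)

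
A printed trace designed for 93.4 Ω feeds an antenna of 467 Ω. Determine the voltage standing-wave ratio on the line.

Γ = (467 − 93.4)/(467 + 93.4) = 0.667
VSWR = (1 + 0.667)/(1 − 0.667)

VSWR ≈ 5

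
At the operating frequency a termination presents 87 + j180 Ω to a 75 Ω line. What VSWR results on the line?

Γ = (Z_L − Z_0)/(Z_L + Z_0) = (12 + j180)/(162 + j180)
|Γ| = 180/242 = 0.745
VSWR = (1 + |Γ|)/(1 − |Γ|) = 1.74/0.255

VSWR ≈ 6.84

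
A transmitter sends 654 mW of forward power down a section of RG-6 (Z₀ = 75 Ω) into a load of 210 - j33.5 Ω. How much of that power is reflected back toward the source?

|Γ| = |(135 − j33.5)/(285 − j33.5)| = 0.485
|Γ|² = 0.235
P_refl = |Γ|²·P_inc = 154 mW, P_del = (1 − |Γ|²)·P_inc = 500 mW

P_reflected ≈ 154 mW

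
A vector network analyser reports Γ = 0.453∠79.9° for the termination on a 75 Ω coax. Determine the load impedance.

Z_L ≈ 57 + j63.9 Ω

Z_L = Z_0·(1 + Γ)/(1 − Γ) = 75·(1.08 + j0.446)/(0.921 − j0.446)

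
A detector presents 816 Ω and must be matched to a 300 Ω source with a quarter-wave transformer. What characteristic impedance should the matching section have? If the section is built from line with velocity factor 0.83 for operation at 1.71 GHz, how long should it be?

Z_qwt = √(Z_0·R_L) = √(300 × 816) = √244800
λ = 0.83·c/f = 0.146 m, so l = λ/4 = 0.0364 m

Z_qwt ≈ 495 Ω; length ≈ 3.64 cm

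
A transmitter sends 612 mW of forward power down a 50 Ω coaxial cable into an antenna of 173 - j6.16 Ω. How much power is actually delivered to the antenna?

|Γ| = |(123 − j6.16)/(223 − j6.16)| = 0.552
|Γ|² = 0.305
P_refl = |Γ|²·P_inc = 187 mW, P_del = (1 − |Γ|²)·P_inc = 425 mW

P_delivered ≈ 425 mW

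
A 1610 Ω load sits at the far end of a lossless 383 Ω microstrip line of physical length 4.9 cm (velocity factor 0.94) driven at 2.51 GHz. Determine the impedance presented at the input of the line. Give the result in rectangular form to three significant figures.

Z_in ≈ 454 + j648 Ω

λ = v/f = 0.94·c / 2.51 GHz = 0.112 m
βl = 2π·l/λ = 2π × 0.436 = 157°
tan(βl) = tan(157°) = -0.424
Z_in = Z_0·(Z_L + jZ_0·tanβl)/(Z_0 + jZ_L·tanβl)
     = 383·(1610 − j163)/(383 − j683)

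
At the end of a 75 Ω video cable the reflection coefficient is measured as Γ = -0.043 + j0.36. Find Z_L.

Z_L = Z_0·(1 + Γ)/(1 − Γ) = 75·(0.957 + j0.36)/(1.04 − j0.36)

Z_L ≈ 53.5 + j44.4 Ω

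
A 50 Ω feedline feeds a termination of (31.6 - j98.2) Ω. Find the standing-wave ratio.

Γ = (Z_L − Z_0)/(Z_L + Z_0) = (-18.4 − j98.2)/(81.6 − j98.2)
|Γ| = 99.9/128 = 0.783
VSWR = (1 + |Γ|)/(1 − |Γ|) = 1.78/0.217

VSWR ≈ 8.2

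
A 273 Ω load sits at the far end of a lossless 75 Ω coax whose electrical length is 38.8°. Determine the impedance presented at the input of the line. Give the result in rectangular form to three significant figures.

Z_in ≈ 47 − j77.2 Ω

tan(βl) = tan(38.8°) = 0.804
Z_in = Z_0·(Z_L + jZ_0·tanβl)/(Z_0 + jZ_L·tanβl)
     = 75·(273 + j60.3)/(75 + j219)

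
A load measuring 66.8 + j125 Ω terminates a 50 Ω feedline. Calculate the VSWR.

Γ = (Z_L − Z_0)/(Z_L + Z_0) = (16.8 + j125)/(116.8 + j125)
|Γ| = 126/171 = 0.737
VSWR = (1 + |Γ|)/(1 − |Γ|) = 1.74/0.263

VSWR ≈ 6.61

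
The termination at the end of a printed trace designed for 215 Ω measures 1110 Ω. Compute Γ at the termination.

Γ = (Z_L − Z_0)/(Z_L + Z_0) = (1110 − 215)/(1110 + 215) = 895/1325

Γ = 0.675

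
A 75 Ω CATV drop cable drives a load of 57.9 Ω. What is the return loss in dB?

Γ = (57.9 − 75)/(57.9 + 75) = -0.129
RL = −20·log₁₀|Γ| = −20·log₁₀(0.129)

RL ≈ 17.8 dB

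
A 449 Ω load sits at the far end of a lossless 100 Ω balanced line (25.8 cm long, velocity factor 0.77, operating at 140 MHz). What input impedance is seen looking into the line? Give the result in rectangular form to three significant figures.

Z_in ≈ 31.5 − j62 Ω

λ = v/f = 0.77·c / 140 MHz = 1.65 m
βl = 2π·l/λ = 2π × 0.156 = 56.3°
tan(βl) = tan(56.3°) = 1.5
Z_in = Z_0·(Z_L + jZ_0·tanβl)/(Z_0 + jZ_L·tanβl)
     = 100·(449 + j150)/(100 + j673)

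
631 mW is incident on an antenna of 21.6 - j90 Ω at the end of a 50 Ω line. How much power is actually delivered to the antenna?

P_delivered ≈ 206 mW

|Γ| = |(-28.4 − j90)/(71.6 − j90)| = 0.821
|Γ|² = 0.673
P_refl = |Γ|²·P_inc = 425 mW, P_del = (1 − |Γ|²)·P_inc = 206 mW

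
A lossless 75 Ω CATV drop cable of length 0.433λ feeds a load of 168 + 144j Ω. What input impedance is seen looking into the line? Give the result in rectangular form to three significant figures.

Z_in ≈ 45.2 + j83.7 Ω

βl = 2π × 0.433 = 156°
tan(βl) = tan(156°) = -0.448
Z_in = Z_0·(Z_L + jZ_0·tanβl)/(Z_0 + jZ_L·tanβl)
     = 75·(168 + j110)/(139 − j75.2)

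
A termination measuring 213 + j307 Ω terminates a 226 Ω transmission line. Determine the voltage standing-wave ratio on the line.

VSWR ≈ 3.69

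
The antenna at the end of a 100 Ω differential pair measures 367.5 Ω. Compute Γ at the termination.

Γ = 0.572

Γ = (Z_L − Z_0)/(Z_L + Z_0) = (367.5 − 100)/(367.5 + 100) = 267.5/467.5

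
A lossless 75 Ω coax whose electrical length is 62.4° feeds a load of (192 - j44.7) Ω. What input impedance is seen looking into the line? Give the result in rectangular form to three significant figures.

tan(βl) = tan(62.4°) = 1.91
Z_in = Z_0·(Z_L + jZ_0·tanβl)/(Z_0 + jZ_L·tanβl)
     = 75·(192 + j98.8)/(161 + j367)

Z_in ≈ 31.3 − j25.5 Ω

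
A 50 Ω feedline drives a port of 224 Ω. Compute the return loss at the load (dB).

RL ≈ 3.94 dB

Γ = (224 − 50)/(224 + 50) = 0.635
RL = −20·log₁₀|Γ| = −20·log₁₀(0.635)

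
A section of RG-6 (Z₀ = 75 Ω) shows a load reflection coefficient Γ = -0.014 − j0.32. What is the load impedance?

Z_L = Z_0·(1 + Γ)/(1 − Γ) = 75·(0.986 − j0.32)/(1.01 + j0.32)

Z_L ≈ 59.5 − j42.5 Ω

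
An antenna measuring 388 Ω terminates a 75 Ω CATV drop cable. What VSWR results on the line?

For a purely resistive load, VSWR = R_L/Z_0 or Z_0/R_L (whichever > 1) = 388/75

VSWR ≈ 5.17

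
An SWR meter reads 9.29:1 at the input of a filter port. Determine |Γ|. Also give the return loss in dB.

|Γ| ≈ 0.806; return loss ≈ 1.88 dB

|Γ| = (S − 1)/(S + 1) = (9.29 − 1)/(9.29 + 1) = 8.29/10.3
RL = −20·log₁₀|Γ| = −20·log₁₀(0.806)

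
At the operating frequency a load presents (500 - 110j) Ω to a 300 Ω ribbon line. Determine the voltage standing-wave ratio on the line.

Γ = (Z_L − Z_0)/(Z_L + Z_0) = (200 − j110)/(800 − j110)
|Γ| = 228/808 = 0.283
VSWR = (1 + |Γ|)/(1 − |Γ|) = 1.28/0.717

VSWR ≈ 1.79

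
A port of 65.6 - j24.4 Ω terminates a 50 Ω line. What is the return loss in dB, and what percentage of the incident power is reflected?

RL ≈ 12.2 dB; 6.01% of incident power reflected

Γ = (15.6 − j24.4)/(115.6 − j24.4), |Γ| = 0.245
RL = −20·log₁₀(0.245) = 12.2 dB
P_refl/P_inc = |Γ|² = 0.0601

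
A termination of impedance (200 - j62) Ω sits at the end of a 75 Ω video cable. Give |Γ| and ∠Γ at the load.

Γ = (Z_L − Z_0)/(Z_L + Z_0) = (125 − j62)/(275 − j62)
|Γ| = 140/282 = 0.495

Γ ≈ 0.495 ∠ -13.7°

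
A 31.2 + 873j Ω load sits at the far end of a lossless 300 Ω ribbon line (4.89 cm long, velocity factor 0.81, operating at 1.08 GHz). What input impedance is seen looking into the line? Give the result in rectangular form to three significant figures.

λ = v/f = 0.81·c / 1.08 GHz = 0.225 m
βl = 2π·l/λ = 2π × 0.217 = 78.2°
tan(βl) = tan(78.2°) = 4.8
Z_in = Z_0·(Z_L + jZ_0·tanβl)/(Z_0 + jZ_L·tanβl)
     = 300·(31.2 + j2310)/(-3890 + j150)

Z_in ≈ 4.45 − j178 Ω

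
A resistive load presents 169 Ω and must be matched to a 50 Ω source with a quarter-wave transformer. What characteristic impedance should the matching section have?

Z_qwt = √(Z_0·R_L) = √(50 × 169) = √8450

Z_qwt ≈ 91.9 Ω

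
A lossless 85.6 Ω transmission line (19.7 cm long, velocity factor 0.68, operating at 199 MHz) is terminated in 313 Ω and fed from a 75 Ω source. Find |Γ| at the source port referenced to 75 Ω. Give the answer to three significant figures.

|Γ| ≈ 0.538

λ = v/f = 0.68·c / 199 MHz = 1.03 m
βl = 2π·l/λ = 2π × 0.192 = 69.2°
tan(βl) = 2.63
Z_in = Z_0·(Z_L + jZ_0·tanβl)/(Z_0 + jZ_L·tanβl) = 26.5 − j29.8 Ω
Γ_s = (Z_in − Z_s)/(Z_in + Z_s) = (-48.5 − j29.8)/(102 − j29.8), |Γ_s| = 0.538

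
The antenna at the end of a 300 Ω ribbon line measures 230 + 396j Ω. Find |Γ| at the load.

|Γ| ≈ 0.608

Γ = (Z_L − Z_0)/(Z_L + Z_0) = (-70 + j396)/(530 + j396)
|Γ| = 402/662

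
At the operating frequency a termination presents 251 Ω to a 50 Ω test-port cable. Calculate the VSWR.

VSWR ≈ 5.02

For a purely resistive load, VSWR = R_L/Z_0 or Z_0/R_L (whichever > 1) = 251/50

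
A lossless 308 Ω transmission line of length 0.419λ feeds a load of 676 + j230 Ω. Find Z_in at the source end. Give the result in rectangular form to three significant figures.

βl = 2π × 0.419 = 151°
tan(βl) = tan(151°) = -0.558
Z_in = Z_0·(Z_L + jZ_0·tanβl)/(Z_0 + jZ_L·tanβl)
     = 308·(676 + j58.1)/(436 − j377)

Z_in ≈ 253 + j260 Ω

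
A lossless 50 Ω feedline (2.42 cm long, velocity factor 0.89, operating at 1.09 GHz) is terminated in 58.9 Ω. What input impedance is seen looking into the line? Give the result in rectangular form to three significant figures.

Z_in ≈ 52.1 − j8.11 Ω

λ = v/f = 0.89·c / 1.09 GHz = 0.245 m
βl = 2π·l/λ = 2π × 0.0988 = 35.6°
tan(βl) = tan(35.6°) = 0.715
Z_in = Z_0·(Z_L + jZ_0·tanβl)/(Z_0 + jZ_L·tanβl)
     = 50·(58.9 + j35.8)/(50 + j42.1)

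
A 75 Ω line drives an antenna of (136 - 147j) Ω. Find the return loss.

Γ = (61 − j147)/(211 − j147), |Γ| = 0.619
RL = −20·log₁₀|Γ| = −20·log₁₀(0.619)

RL ≈ 4.17 dB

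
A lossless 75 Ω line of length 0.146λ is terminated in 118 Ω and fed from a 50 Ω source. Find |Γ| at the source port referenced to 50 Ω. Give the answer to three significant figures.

|Γ| ≈ 0.26

βl = 2π × 0.146 = 52.6°
tan(βl) = 1.31
Z_in = Z_0·(Z_L + jZ_0·tanβl)/(Z_0 + jZ_L·tanβl) = 61.1 − j27.7 Ω
Γ_s = (Z_in − Z_s)/(Z_in + Z_s) = (11.1 − j27.7)/(111 − j27.7), |Γ_s| = 0.26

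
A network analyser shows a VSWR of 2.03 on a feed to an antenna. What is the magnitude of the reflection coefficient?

|Γ| ≈ 0.34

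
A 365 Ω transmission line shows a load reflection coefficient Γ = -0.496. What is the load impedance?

Z_L ≈ 123 Ω

Z_L = Z_0·(1 + Γ)/(1 − Γ) = 365·(0.504)/(1.5)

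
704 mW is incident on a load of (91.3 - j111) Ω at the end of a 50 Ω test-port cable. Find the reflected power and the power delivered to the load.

|Γ| = |(41.3 − j111)/(141.3 − j111)| = 0.659
|Γ|² = 0.434
P_refl = |Γ|²·P_inc = 306 mW, P_del = (1 − |Γ|²)·P_inc = 398 mW

P_reflected ≈ 306 mW; P_delivered ≈ 398 mW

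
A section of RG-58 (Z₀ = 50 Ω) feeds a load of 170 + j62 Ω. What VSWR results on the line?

VSWR ≈ 3.89

Γ = (Z_L − Z_0)/(Z_L + Z_0) = (120 + j62)/(220 + j62)
|Γ| = 135/229 = 0.591
VSWR = (1 + |Γ|)/(1 − |Γ|) = 1.59/0.409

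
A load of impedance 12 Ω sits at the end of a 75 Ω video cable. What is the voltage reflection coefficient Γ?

Γ = -0.724

Γ = (Z_L − Z_0)/(Z_L + Z_0) = (12 − 75)/(12 + 75) = -63/87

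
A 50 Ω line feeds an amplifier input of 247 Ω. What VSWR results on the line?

Γ = (247 − 50)/(247 + 50) = 0.663
VSWR = (1 + 0.663)/(1 − 0.663)

VSWR ≈ 4.94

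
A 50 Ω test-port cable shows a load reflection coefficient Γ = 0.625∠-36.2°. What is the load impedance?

Z_L ≈ 79.8 − j96.6 Ω

Z_L = Z_0·(1 + Γ)/(1 − Γ) = 50·(1.5 − j0.369)/(0.496 + j0.369)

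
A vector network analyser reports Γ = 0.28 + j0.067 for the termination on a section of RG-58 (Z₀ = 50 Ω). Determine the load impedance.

Z_L ≈ 87.7 + j12.8 Ω

Z_L = Z_0·(1 + Γ)/(1 − Γ) = 50·(1.28 + j0.067)/(0.72 − j0.067)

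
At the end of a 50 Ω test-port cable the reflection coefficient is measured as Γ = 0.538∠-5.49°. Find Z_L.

Z_L = Z_0·(1 + Γ)/(1 − Γ) = 50·(1.54 − j0.0515)/(0.464 + j0.0515)

Z_L ≈ 163 − j23.6 Ω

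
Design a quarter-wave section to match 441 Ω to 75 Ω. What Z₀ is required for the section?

Z_qwt = √(Z_0·R_L) = √(75 × 441) = √33080

Z_qwt ≈ 182 Ω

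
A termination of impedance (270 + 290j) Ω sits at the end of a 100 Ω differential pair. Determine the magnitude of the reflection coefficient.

Γ = (Z_L − Z_0)/(Z_L + Z_0) = (170 + j290)/(370 + j290)
|Γ| = 336/470

|Γ| ≈ 0.715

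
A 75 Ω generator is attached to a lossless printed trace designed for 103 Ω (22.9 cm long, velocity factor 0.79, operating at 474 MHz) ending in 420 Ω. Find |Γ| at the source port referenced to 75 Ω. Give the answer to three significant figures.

λ = v/f = 0.79·c / 474 MHz = 0.5 m
βl = 2π·l/λ = 2π × 0.458 = 165°
tan(βl) = -0.27
Z_in = Z_0·(Z_L + jZ_0·tanβl)/(Z_0 + jZ_L·tanβl) = 204 + j196 Ω
Γ_s = (Z_in − Z_s)/(Z_in + Z_s) = (129 + j196)/(279 + j196), |Γ_s| = 0.689

|Γ| ≈ 0.689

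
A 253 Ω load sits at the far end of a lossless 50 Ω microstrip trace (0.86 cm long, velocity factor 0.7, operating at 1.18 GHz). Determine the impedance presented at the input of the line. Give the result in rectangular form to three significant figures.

Z_in ≈ 79.1 − j110 Ω

λ = v/f = 0.7·c / 1.18 GHz = 0.178 m
βl = 2π·l/λ = 2π × 0.0483 = 17.4°
tan(βl) = tan(17.4°) = 0.313
Z_in = Z_0·(Z_L + jZ_0·tanβl)/(Z_0 + jZ_L·tanβl)
     = 50·(253 + j15.7)/(50 + j79.3)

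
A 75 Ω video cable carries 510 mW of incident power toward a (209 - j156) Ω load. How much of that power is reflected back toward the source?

|Γ| = |(134 − j156)/(284 − j156)| = 0.635
|Γ|² = 0.403
P_refl = |Γ|²·P_inc = 205 mW, P_del = (1 − |Γ|²)·P_inc = 305 mW

P_reflected ≈ 205 mW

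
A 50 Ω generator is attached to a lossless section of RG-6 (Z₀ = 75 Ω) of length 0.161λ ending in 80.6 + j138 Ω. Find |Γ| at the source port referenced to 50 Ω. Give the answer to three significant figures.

βl = 2π × 0.161 = 58°
tan(βl) = 1.6
Z_in = Z_0·(Z_L + jZ_0·tanβl)/(Z_0 + jZ_L·tanβl) = 42.7 − j95.1 Ω
Γ_s = (Z_in − Z_s)/(Z_in + Z_s) = (-7.34 − j95.1)/(92.7 − j95.1), |Γ_s| = 0.718

|Γ| ≈ 0.718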